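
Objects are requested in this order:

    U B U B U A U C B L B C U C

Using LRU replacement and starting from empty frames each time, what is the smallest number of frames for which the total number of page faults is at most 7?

3

f=1: 14 faults
f=2: 8 faults
f=3: 7 faults
f=4: 5 faults
f=5: 5 faults
Smallest f with faults ≤ 7 is 3.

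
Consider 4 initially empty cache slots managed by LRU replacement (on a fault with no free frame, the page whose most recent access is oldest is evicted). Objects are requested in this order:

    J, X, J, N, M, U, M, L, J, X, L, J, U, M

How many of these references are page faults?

J → miss, frames (J)
X → miss, frames (J X)
J → hit
N → miss, frames (X J N)
M → miss, frames (X J N M)
U → miss, evict X, frames (J N M U)
M → hit
L → miss, evict J, frames (N U M L)
J → miss, evict N, frames (U M L J)
X → miss, evict U, frames (M L J X)
L → hit
J → hit
U → miss, evict M, frames (X L J U)
M → miss, evict X, frames (L J U M)
Page faults: 10.

10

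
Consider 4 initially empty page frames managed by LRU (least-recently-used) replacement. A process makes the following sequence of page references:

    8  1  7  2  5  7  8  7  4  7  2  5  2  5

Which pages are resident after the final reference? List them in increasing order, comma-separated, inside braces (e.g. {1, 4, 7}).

8: miss, frames [8]
1: miss, frames [8, 1]
7: miss, frames [8, 1, 7]
2: miss, frames [8, 1, 7, 2]
5: miss, evict 8, frames [1, 7, 2, 5]
7: hit
8: miss, evict 1, frames [2, 5, 7, 8]
7: hit
4: miss, evict 2, frames [5, 8, 7, 4]
7: hit
2: miss, evict 5, frames [8, 4, 7, 2]
5: miss, evict 8, frames [4, 7, 2, 5]
2: hit
5: hit

{2, 4, 5, 7}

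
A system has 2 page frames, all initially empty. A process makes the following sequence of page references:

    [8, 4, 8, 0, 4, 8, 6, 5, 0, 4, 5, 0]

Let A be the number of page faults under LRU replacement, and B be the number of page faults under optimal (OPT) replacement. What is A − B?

Under LRU: F F . F F F F F F F F F → 11 faults.
Under OPT: F F . F . F F F . F . F → 8 faults.
A − B = 11 − 8 = 3.

3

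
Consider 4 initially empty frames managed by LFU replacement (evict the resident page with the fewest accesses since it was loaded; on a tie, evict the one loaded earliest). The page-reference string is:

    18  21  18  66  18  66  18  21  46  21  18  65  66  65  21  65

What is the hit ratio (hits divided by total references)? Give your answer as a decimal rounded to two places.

18 → fault, frames (18)
21 → fault, frames (18 21)
18 → hit
66 → fault, frames (18 21 66)
18 → hit
66 → hit
18 → hit
21 → hit
46 → fault, frames (18 21 66 46)
21 → hit
18 → hit
65 → fault, evict 46, frames (18 21 66 65)
66 → hit
65 → hit
21 → hit
65 → hit
Hits: 11 of 16 references → 11/16 = 0.6875.

0.69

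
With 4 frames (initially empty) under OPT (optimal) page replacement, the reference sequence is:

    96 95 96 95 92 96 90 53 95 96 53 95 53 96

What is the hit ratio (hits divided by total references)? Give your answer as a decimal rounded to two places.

96: fault, frames (96)
95: fault, frames (96 95)
96: hit
95: hit
92: fault, frames (96 95 92)
96: hit
90: fault, frames (96 95 92 90)
53: fault, evict 90, frames (96 95 92 53)
95: hit
96: hit
53: hit
95: hit
53: hit
96: hit
Hits: 9 of 14 references → 9/14 = 0.6429.

0.64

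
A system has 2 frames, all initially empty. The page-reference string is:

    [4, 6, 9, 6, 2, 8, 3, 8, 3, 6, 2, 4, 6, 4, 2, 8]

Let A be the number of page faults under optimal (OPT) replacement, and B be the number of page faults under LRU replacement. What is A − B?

-1

Under OPT: F F F . F F F . . F F F . . F F → 11 faults.
Under LRU: F F F . F F F . . F F F F . F F → 12 faults.
A − B = 11 − 12 = -1.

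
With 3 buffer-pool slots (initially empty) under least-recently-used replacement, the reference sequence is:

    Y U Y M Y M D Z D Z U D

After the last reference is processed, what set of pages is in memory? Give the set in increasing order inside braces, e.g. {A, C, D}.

{D, U, Z}

Y -> fault, frames (Y)
U -> fault, frames (Y U)
Y -> hit
M -> fault, frames (U Y M)
Y -> hit
M -> hit
D -> fault, evict U, frames (Y M D)
Z -> fault, evict Y, frames (M D Z)
D -> hit
Z -> hit
U -> fault, evict M, frames (D Z U)
D -> hit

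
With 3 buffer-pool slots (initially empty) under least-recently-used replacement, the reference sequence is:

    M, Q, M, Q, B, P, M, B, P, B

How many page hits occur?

M: miss, frames {M}
Q: miss, frames {M,Q}
M: hit
Q: hit
B: miss, frames {M,Q,B}
P: miss, evict M, frames {Q,B,P}
M: miss, evict Q, frames {B,P,M}
B: hit
P: hit
B: hit
Hits: 5.

5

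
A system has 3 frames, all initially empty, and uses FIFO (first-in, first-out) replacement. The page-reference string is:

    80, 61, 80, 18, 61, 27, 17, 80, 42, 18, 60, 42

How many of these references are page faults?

9

80: miss, frames [80]
61: miss, frames [80, 61]
80: hit
18: miss, frames [80, 61, 18]
61: hit
27: miss, evict 80, frames [61, 18, 27]
17: miss, evict 61, frames [18, 27, 17]
80: miss, evict 18, frames [27, 17, 80]
42: miss, evict 27, frames [17, 80, 42]
18: miss, evict 17, frames [80, 42, 18]
60: miss, evict 80, frames [42, 18, 60]
42: hit
Page faults: 9.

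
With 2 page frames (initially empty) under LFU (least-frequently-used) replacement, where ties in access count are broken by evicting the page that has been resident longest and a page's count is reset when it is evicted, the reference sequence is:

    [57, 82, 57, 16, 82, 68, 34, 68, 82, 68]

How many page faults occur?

9

57 -> miss, frames (57)
82 -> miss, frames (57 82)
57 -> hit
16 -> miss, evict 82, frames (57 16)
82 -> miss, evict 16, frames (57 82)
68 -> miss, evict 82, frames (57 68)
34 -> miss, evict 68, frames (57 34)
68 -> miss, evict 34, frames (57 68)
82 -> miss, evict 68, frames (57 82)
68 -> miss, evict 82, frames (57 68)
Page faults: 9.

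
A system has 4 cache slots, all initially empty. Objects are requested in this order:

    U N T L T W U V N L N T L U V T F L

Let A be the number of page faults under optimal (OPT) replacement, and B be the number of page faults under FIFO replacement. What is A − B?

-6

Under OPT: F F F F . F . F . . . F . . . . F . → 8 faults.
Under FIFO: F F F F . F F F F F . F . F F . F F → 14 faults.
A − B = 8 − 14 = -6.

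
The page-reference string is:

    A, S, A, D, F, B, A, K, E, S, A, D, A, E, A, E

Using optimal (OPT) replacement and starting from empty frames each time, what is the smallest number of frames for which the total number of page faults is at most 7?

4

f=1: 16 faults
f=2: 10 faults
f=3: 8 faults
f=4: 7 faults
f=5: 7 faults
f=6: 7 faults
f=7: 7 faults
Smallest f with faults ≤ 7 is 4.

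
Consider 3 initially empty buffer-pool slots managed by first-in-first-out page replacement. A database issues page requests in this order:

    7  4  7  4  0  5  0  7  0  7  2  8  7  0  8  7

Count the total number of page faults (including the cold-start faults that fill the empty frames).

9

7: miss, frames {7}
4: miss, frames {7,4}
7: hit
4: hit
0: miss, frames {7,4,0}
5: miss, evict 7, frames {4,0,5}
0: hit
7: miss, evict 4, frames {0,5,7}
0: hit
7: hit
2: miss, evict 0, frames {5,7,2}
8: miss, evict 5, frames {7,2,8}
7: hit
0: miss, evict 7, frames {2,8,0}
8: hit
7: miss, evict 2, frames {8,0,7}
Page faults: 9.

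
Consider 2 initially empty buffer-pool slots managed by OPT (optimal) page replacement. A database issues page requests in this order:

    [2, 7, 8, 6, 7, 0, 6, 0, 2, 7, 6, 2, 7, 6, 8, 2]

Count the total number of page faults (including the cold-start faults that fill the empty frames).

2 → miss, frames {2}
7 → miss, frames {2,7}
8 → miss, evict 2, frames {7,8}
6 → miss, evict 8, frames {7,6}
7 → hit
0 → miss, evict 7, frames {6,0}
6 → hit
0 → hit
2 → miss, evict 0, frames {6,2}
7 → miss, evict 2, frames {6,7}
6 → hit
2 → miss, evict 6, frames {7,2}
7 → hit
6 → miss, evict 7, frames {2,6}
8 → miss, evict 6, frames {2,8}
2 → hit
Page faults: 10.

10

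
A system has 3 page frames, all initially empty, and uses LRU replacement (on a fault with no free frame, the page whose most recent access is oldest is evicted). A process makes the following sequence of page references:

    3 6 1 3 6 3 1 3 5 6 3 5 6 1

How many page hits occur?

3 -> fault, frames {3}
6 -> fault, frames {3,6}
1 -> fault, frames {3,6,1}
3 -> hit
6 -> hit
3 -> hit
1 -> hit
3 -> hit
5 -> fault, evict 6, frames {1,3,5}
6 -> fault, evict 1, frames {3,5,6}
3 -> hit
5 -> hit
6 -> hit
1 -> fault, evict 3, frames {5,6,1}
Hits: 8.

8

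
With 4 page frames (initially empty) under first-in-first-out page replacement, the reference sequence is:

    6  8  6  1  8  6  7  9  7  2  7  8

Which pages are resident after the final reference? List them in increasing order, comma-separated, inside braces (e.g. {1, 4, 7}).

{2, 7, 8, 9}

6 → miss, frames [6]
8 → miss, frames [6, 8]
6 → hit
1 → miss, frames [6, 8, 1]
8 → hit
6 → hit
7 → miss, frames [6, 8, 1, 7]
9 → miss, evict 6, frames [8, 1, 7, 9]
7 → hit
2 → miss, evict 8, frames [1, 7, 9, 2]
7 → hit
8 → miss, evict 1, frames [7, 9, 2, 8]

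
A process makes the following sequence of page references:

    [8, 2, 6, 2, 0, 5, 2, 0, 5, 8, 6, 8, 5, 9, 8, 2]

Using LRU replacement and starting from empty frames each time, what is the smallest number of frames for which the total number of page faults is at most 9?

3

f=1: 16 faults
f=2: 14 faults
f=3: 9 faults
f=4: 9 faults
f=5: 7 faults
f=6: 6 faults
Smallest f with faults ≤ 9 is 3.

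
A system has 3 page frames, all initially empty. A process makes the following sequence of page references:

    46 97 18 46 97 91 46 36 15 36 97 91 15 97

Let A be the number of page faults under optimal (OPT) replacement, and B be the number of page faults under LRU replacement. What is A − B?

Under OPT: F F F . . F . F F . . F . . → 7 faults.
Under LRU: F F F . . F . F F . F F F . → 9 faults.
A − B = 7 − 9 = -2.

-2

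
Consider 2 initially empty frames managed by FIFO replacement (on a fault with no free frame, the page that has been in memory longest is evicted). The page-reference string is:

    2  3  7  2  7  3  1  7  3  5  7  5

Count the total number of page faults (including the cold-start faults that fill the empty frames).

10

2 → fault, frames {2}
3 → fault, frames {2,3}
7 → fault, evict 2, frames {3,7}
2 → fault, evict 3, frames {7,2}
7 → hit
3 → fault, evict 7, frames {2,3}
1 → fault, evict 2, frames {3,1}
7 → fault, evict 3, frames {1,7}
3 → fault, evict 1, frames {7,3}
5 → fault, evict 7, frames {3,5}
7 → fault, evict 3, frames {5,7}
5 → hit
Page faults: 10.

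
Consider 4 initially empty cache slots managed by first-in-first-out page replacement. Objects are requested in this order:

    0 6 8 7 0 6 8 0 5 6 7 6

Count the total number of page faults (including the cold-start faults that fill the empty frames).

5

0: miss, frames {0}
6: miss, frames {0,6}
8: miss, frames {0,6,8}
7: miss, frames {0,6,8,7}
0: hit
6: hit
8: hit
0: hit
5: miss, evict 0, frames {6,8,7,5}
6: hit
7: hit
6: hit
Page faults: 5.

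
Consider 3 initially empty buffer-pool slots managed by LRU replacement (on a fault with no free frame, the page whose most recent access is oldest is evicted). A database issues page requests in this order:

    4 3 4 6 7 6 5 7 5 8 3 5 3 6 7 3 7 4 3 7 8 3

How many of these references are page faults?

11

4 → fault, frames (4)
3 → fault, frames (4 3)
4 → hit
6 → fault, frames (3 4 6)
7 → fault, evict 3, frames (4 6 7)
6 → hit
5 → fault, evict 4, frames (7 6 5)
7 → hit
5 → hit
8 → fault, evict 6, frames (7 5 8)
3 → fault, evict 7, frames (5 8 3)
5 → hit
3 → hit
6 → fault, evict 8, frames (5 3 6)
7 → fault, evict 5, frames (3 6 7)
3 → hit
7 → hit
4 → fault, evict 6, frames (3 7 4)
3 → hit
7 → hit
8 → fault, evict 4, frames (3 7 8)
3 → hit
Page faults: 11.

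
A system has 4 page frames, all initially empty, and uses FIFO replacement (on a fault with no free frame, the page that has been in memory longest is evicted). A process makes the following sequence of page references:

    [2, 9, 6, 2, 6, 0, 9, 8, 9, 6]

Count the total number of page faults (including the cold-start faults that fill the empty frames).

5

2 -> miss, frames [2]
9 -> miss, frames [2, 9]
6 -> miss, frames [2, 9, 6]
2 -> hit
6 -> hit
0 -> miss, frames [2, 9, 6, 0]
9 -> hit
8 -> miss, evict 2, frames [9, 6, 0, 8]
9 -> hit
6 -> hit
Page faults: 5.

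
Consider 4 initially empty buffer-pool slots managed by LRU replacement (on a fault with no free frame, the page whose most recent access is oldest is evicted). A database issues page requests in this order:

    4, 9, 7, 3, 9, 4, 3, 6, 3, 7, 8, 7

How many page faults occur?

7

4: fault, frames (4)
9: fault, frames (4 9)
7: fault, frames (4 9 7)
3: fault, frames (4 9 7 3)
9: hit
4: hit
3: hit
6: fault, evict 7, frames (9 4 3 6)
3: hit
7: fault, evict 9, frames (4 6 3 7)
8: fault, evict 4, frames (6 3 7 8)
7: hit
Page faults: 7.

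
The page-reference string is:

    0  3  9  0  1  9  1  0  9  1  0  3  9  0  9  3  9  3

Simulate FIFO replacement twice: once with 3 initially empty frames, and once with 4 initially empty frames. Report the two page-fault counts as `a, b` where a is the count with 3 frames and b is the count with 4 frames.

7, 4

3 frames: F F F . F . . F . . . F F . . . . . → 7 faults.
4 frames: F F F . F . . . . . . . . . . . . . → 4 faults.
4 < 7: adding a frame reduced faults, as is typical.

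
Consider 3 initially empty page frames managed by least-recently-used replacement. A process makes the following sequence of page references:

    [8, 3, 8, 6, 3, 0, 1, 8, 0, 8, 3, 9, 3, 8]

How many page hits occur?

8: miss, frames (8)
3: miss, frames (8 3)
8: hit
6: miss, frames (3 8 6)
3: hit
0: miss, evict 8, frames (6 3 0)
1: miss, evict 6, frames (3 0 1)
8: miss, evict 3, frames (0 1 8)
0: hit
8: hit
3: miss, evict 1, frames (0 8 3)
9: miss, evict 0, frames (8 3 9)
3: hit
8: hit
Hits: 6.

6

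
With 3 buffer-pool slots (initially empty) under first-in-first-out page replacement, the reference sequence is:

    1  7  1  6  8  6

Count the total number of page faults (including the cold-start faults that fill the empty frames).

1: fault, frames [1]
7: fault, frames [1, 7]
1: hit
6: fault, frames [1, 7, 6]
8: fault, evict 1, frames [7, 6, 8]
6: hit
Page faults: 4.

4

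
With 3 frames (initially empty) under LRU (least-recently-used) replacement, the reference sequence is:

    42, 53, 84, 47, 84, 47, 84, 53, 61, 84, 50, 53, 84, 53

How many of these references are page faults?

7

42: fault, frames {42}
53: fault, frames {42,53}
84: fault, frames {42,53,84}
47: fault, evict 42, frames {53,84,47}
84: hit
47: hit
84: hit
53: hit
61: fault, evict 47, frames {84,53,61}
84: hit
50: fault, evict 53, frames {61,84,50}
53: fault, evict 61, frames {84,50,53}
84: hit
53: hit
Page faults: 7.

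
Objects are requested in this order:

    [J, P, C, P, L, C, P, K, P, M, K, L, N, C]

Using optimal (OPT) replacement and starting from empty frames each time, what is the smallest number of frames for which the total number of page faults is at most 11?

2

f=1: 14 faults
f=2: 10 faults
f=3: 8 faults
f=4: 7 faults
f=5: 7 faults
f=6: 7 faults
f=7: 7 faults
Smallest f with faults ≤ 11 is 2.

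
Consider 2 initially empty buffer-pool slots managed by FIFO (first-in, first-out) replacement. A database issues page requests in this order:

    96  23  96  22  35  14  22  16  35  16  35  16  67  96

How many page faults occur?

10

96: fault, frames [96]
23: fault, frames [96, 23]
96: hit
22: fault, evict 96, frames [23, 22]
35: fault, evict 23, frames [22, 35]
14: fault, evict 22, frames [35, 14]
22: fault, evict 35, frames [14, 22]
16: fault, evict 14, frames [22, 16]
35: fault, evict 22, frames [16, 35]
16: hit
35: hit
16: hit
67: fault, evict 16, frames [35, 67]
96: fault, evict 35, frames [67, 96]
Page faults: 10.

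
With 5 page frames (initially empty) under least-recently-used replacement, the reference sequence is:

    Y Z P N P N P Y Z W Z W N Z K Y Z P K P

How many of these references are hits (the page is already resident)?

13

Y: miss, frames [Y]
Z: miss, frames [Y, Z]
P: miss, frames [Y, Z, P]
N: miss, frames [Y, Z, P, N]
P: hit
N: hit
P: hit
Y: hit
Z: hit
W: miss, frames [N, P, Y, Z, W]
Z: hit
W: hit
N: hit
Z: hit
K: miss, evict P, frames [Y, W, N, Z, K]
Y: hit
Z: hit
P: miss, evict W, frames [N, K, Y, Z, P]
K: hit
P: hit
Hits: 13.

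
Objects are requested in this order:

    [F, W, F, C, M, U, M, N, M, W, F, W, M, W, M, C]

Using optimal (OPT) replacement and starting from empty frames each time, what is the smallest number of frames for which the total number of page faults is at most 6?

f=1: 16 faults
f=2: 10 faults
f=3: 8 faults
f=4: 7 faults
f=5: 6 faults
f=6: 6 faults
Smallest f with faults ≤ 6 is 5.

5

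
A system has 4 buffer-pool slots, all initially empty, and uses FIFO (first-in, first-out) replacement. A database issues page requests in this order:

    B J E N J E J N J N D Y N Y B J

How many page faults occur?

8

B -> fault, frames (B)
J -> fault, frames (B J)
E -> fault, frames (B J E)
N -> fault, frames (B J E N)
J -> hit
E -> hit
J -> hit
N -> hit
J -> hit
N -> hit
D -> fault, evict B, frames (J E N D)
Y -> fault, evict J, frames (E N D Y)
N -> hit
Y -> hit
B -> fault, evict E, frames (N D Y B)
J -> fault, evict N, frames (D Y B J)
Page faults: 8.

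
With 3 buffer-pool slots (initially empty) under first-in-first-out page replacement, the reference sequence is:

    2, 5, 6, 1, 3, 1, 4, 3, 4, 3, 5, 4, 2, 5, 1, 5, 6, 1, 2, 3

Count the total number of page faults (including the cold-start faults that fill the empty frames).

2 -> miss, frames (2)
5 -> miss, frames (2 5)
6 -> miss, frames (2 5 6)
1 -> miss, evict 2, frames (5 6 1)
3 -> miss, evict 5, frames (6 1 3)
1 -> hit
4 -> miss, evict 6, frames (1 3 4)
3 -> hit
4 -> hit
3 -> hit
5 -> miss, evict 1, frames (3 4 5)
4 -> hit
2 -> miss, evict 3, frames (4 5 2)
5 -> hit
1 -> miss, evict 4, frames (5 2 1)
5 -> hit
6 -> miss, evict 5, frames (2 1 6)
1 -> hit
2 -> hit
3 -> miss, evict 2, frames (1 6 3)
Page faults: 11.

11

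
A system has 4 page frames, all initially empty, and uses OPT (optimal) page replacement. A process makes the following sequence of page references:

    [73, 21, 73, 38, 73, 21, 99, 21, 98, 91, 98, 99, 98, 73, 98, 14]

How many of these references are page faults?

73 → miss, frames (73)
21 → miss, frames (73 21)
73 → hit
38 → miss, frames (73 21 38)
73 → hit
21 → hit
99 → miss, frames (73 21 38 99)
21 → hit
98 → miss, evict 38, frames (73 21 99 98)
91 → miss, evict 21, frames (73 99 98 91)
98 → hit
99 → hit
98 → hit
73 → hit
98 → hit
14 → miss, evict 91, frames (73 99 98 14)
Page faults: 7.

7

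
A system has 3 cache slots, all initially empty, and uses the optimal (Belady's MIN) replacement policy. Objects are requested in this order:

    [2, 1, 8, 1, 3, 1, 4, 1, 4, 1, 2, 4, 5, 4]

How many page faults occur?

6

2: fault, frames [2]
1: fault, frames [2, 1]
8: fault, frames [2, 1, 8]
1: hit
3: fault, evict 8, frames [2, 1, 3]
1: hit
4: fault, evict 3, frames [2, 1, 4]
1: hit
4: hit
1: hit
2: hit
4: hit
5: fault, evict 1, frames [2, 4, 5]
4: hit
Page faults: 6.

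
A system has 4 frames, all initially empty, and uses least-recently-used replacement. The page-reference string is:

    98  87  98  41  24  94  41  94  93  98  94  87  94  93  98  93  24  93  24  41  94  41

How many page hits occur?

98 -> miss, frames (98)
87 -> miss, frames (98 87)
98 -> hit
41 -> miss, frames (87 98 41)
24 -> miss, frames (87 98 41 24)
94 -> miss, evict 87, frames (98 41 24 94)
41 -> hit
94 -> hit
93 -> miss, evict 98, frames (24 41 94 93)
98 -> miss, evict 24, frames (41 94 93 98)
94 -> hit
87 -> miss, evict 41, frames (93 98 94 87)
94 -> hit
93 -> hit
98 -> hit
93 -> hit
24 -> miss, evict 87, frames (94 98 93 24)
93 -> hit
24 -> hit
41 -> miss, evict 94, frames (98 93 24 41)
94 -> miss, evict 98, frames (93 24 41 94)
41 -> hit
Hits: 11.

11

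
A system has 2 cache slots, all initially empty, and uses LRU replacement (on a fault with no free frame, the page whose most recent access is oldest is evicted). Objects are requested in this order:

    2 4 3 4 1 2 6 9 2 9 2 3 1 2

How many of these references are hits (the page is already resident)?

3

2 -> fault, frames (2)
4 -> fault, frames (2 4)
3 -> fault, evict 2, frames (4 3)
4 -> hit
1 -> fault, evict 3, frames (4 1)
2 -> fault, evict 4, frames (1 2)
6 -> fault, evict 1, frames (2 6)
9 -> fault, evict 2, frames (6 9)
2 -> fault, evict 6, frames (9 2)
9 -> hit
2 -> hit
3 -> fault, evict 9, frames (2 3)
1 -> fault, evict 2, frames (3 1)
2 -> fault, evict 3, frames (1 2)
Hits: 3.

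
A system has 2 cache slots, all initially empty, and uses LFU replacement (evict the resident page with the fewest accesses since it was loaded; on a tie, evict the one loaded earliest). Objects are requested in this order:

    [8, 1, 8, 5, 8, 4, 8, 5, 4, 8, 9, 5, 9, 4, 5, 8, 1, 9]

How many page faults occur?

13

8: miss, frames (8)
1: miss, frames (8 1)
8: hit
5: miss, evict 1, frames (8 5)
8: hit
4: miss, evict 5, frames (8 4)
8: hit
5: miss, evict 4, frames (8 5)
4: miss, evict 5, frames (8 4)
8: hit
9: miss, evict 4, frames (8 9)
5: miss, evict 9, frames (8 5)
9: miss, evict 5, frames (8 9)
4: miss, evict 9, frames (8 4)
5: miss, evict 4, frames (8 5)
8: hit
1: miss, evict 5, frames (8 1)
9: miss, evict 1, frames (8 9)
Page faults: 13.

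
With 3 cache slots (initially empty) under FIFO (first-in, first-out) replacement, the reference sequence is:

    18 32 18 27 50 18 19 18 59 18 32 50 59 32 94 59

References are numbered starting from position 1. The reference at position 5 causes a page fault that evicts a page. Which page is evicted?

18

pos 1: 18 -> miss, frames {18}
pos 2: 32 -> miss, frames {18,32}
pos 3: 18 -> hit
pos 4: 27 -> miss, frames {18,32,27}
pos 5: 50 -> miss, evict 18, frames {32,27,50}
At position 5, page 18 is evicted.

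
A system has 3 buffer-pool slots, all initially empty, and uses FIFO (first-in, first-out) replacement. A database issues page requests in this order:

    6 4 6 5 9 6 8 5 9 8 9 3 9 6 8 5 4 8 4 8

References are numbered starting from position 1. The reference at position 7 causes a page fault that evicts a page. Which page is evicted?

pos 1: 6: miss, frames [6]
pos 2: 4: miss, frames [6, 4]
pos 3: 6: hit
pos 4: 5: miss, frames [6, 4, 5]
pos 5: 9: miss, evict 6, frames [4, 5, 9]
pos 6: 6: miss, evict 4, frames [5, 9, 6]
pos 7: 8: miss, evict 5, frames [9, 6, 8]
At position 7, page 5 is evicted.

5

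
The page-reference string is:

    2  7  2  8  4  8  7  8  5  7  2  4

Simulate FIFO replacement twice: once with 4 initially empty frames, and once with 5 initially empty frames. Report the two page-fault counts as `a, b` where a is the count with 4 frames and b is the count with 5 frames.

4 frames: F F . F F . . . F . F . → 6 faults.
5 frames: F F . F F . . . F . . . → 5 faults.
5 < 6: adding a frame reduced faults, as is typical.

6, 5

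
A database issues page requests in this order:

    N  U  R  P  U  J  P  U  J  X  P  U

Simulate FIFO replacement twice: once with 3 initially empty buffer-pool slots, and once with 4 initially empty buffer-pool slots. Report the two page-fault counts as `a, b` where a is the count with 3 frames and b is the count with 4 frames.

3 frames: F F F F . F . F . F F . → 8 faults.
4 frames: F F F F . F . . . F . F → 7 faults.
7 < 8: adding a frame reduced faults, as is typical.

8, 7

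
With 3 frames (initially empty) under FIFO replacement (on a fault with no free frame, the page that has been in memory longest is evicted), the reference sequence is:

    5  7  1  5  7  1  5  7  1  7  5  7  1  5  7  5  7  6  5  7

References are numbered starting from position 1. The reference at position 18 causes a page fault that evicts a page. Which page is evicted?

5

pos 1: 5 -> fault, frames {5}
pos 2: 7 -> fault, frames {5,7}
pos 3: 1 -> fault, frames {5,7,1}
pos 4: 5 -> hit
pos 5: 7 -> hit
pos 6: 1 -> hit
pos 7: 5 -> hit
pos 8: 7 -> hit
pos 9: 1 -> hit
pos 10: 7 -> hit
pos 11: 5 -> hit
pos 12: 7 -> hit
pos 13: 1 -> hit
pos 14: 5 -> hit
pos 15: 7 -> hit
pos 16: 5 -> hit
pos 17: 7 -> hit
pos 18: 6 -> fault, evict 5, frames {7,1,6}
At position 18, page 5 is evicted.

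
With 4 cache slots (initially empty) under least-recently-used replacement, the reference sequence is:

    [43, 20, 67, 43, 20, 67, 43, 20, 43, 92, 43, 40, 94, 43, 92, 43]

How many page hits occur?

43: fault, frames (43)
20: fault, frames (43 20)
67: fault, frames (43 20 67)
43: hit
20: hit
67: hit
43: hit
20: hit
43: hit
92: fault, frames (67 20 43 92)
43: hit
40: fault, evict 67, frames (20 92 43 40)
94: fault, evict 20, frames (92 43 40 94)
43: hit
92: hit
43: hit
Hits: 10.

10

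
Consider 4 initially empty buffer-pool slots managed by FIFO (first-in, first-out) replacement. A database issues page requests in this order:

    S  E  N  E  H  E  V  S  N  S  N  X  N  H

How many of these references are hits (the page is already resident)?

5

S → fault, frames (S)
E → fault, frames (S E)
N → fault, frames (S E N)
E → hit
H → fault, frames (S E N H)
E → hit
V → fault, evict S, frames (E N H V)
S → fault, evict E, frames (N H V S)
N → hit
S → hit
N → hit
X → fault, evict N, frames (H V S X)
N → fault, evict H, frames (V S X N)
H → fault, evict V, frames (S X N H)
Hits: 5.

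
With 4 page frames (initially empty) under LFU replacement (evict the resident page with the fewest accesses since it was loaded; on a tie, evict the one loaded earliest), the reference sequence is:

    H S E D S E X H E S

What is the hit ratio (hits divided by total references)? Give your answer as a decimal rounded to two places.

0.40

H: fault, frames (H)
S: fault, frames (H S)
E: fault, frames (H S E)
D: fault, frames (H S E D)
S: hit
E: hit
X: fault, evict H, frames (S E D X)
H: fault, evict D, frames (S E X H)
E: hit
S: hit
Hits: 4 of 10 references → 4/10 = 0.4000.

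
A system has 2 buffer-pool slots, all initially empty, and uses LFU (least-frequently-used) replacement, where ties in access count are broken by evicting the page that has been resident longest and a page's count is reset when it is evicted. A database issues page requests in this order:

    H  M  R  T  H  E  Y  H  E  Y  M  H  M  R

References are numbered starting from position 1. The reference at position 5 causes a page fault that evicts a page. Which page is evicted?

R

pos 1: H -> miss, frames {H}
pos 2: M -> miss, frames {H,M}
pos 3: R -> miss, evict H, frames {M,R}
pos 4: T -> miss, evict M, frames {R,T}
pos 5: H -> miss, evict R, frames {T,H}
At position 5, page R is evicted.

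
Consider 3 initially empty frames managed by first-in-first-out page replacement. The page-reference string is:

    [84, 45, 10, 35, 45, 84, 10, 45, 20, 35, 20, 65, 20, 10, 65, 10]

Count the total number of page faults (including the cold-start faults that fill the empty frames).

10

84 → miss, frames {84}
45 → miss, frames {84,45}
10 → miss, frames {84,45,10}
35 → miss, evict 84, frames {45,10,35}
45 → hit
84 → miss, evict 45, frames {10,35,84}
10 → hit
45 → miss, evict 10, frames {35,84,45}
20 → miss, evict 35, frames {84,45,20}
35 → miss, evict 84, frames {45,20,35}
20 → hit
65 → miss, evict 45, frames {20,35,65}
20 → hit
10 → miss, evict 20, frames {35,65,10}
65 → hit
10 → hit
Page faults: 10.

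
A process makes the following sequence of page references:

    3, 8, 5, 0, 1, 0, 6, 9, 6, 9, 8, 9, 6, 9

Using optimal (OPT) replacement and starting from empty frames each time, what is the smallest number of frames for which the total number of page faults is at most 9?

f=1: 14 faults
f=2: 9 faults
f=3: 7 faults
f=4: 7 faults
f=5: 7 faults
f=6: 7 faults
f=7: 7 faults
Smallest f with faults ≤ 9 is 2.

2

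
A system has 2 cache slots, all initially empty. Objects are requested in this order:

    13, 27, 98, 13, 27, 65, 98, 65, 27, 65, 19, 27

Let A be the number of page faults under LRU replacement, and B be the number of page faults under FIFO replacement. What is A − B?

Under LRU: F F F F F F F . F . F F → 10 faults.
Under FIFO: F F F F F F F . F F F F → 11 faults.
A − B = 10 − 11 = -1.

-1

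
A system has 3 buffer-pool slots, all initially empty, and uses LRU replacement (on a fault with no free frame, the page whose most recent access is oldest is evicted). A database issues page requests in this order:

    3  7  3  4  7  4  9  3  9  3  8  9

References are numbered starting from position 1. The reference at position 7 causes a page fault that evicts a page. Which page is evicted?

3

pos 1: 3 -> fault, frames {3}
pos 2: 7 -> fault, frames {3,7}
pos 3: 3 -> hit
pos 4: 4 -> fault, frames {7,3,4}
pos 5: 7 -> hit
pos 6: 4 -> hit
pos 7: 9 -> fault, evict 3, frames {7,4,9}
At position 7, page 3 is evicted.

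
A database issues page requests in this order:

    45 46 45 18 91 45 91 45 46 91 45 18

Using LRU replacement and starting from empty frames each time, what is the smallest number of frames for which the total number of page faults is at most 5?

4

f=1: 12 faults
f=2: 9 faults
f=3: 6 faults
f=4: 4 faults
Smallest f with faults ≤ 5 is 4.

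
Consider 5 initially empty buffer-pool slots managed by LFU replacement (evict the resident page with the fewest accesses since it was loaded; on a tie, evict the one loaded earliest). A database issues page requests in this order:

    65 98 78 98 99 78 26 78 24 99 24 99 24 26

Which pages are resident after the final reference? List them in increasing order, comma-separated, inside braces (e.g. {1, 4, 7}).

65 -> miss, frames [65]
98 -> miss, frames [65, 98]
78 -> miss, frames [65, 98, 78]
98 -> hit
99 -> miss, frames [65, 98, 78, 99]
78 -> hit
26 -> miss, frames [65, 98, 78, 99, 26]
78 -> hit
24 -> miss, evict 65, frames [98, 78, 99, 26, 24]
99 -> hit
24 -> hit
99 -> hit
24 -> hit
26 -> hit

{24, 26, 78, 98, 99}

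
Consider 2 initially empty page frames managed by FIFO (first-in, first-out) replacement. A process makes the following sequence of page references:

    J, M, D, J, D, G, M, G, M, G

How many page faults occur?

J: fault, frames {J}
M: fault, frames {J,M}
D: fault, evict J, frames {M,D}
J: fault, evict M, frames {D,J}
D: hit
G: fault, evict D, frames {J,G}
M: fault, evict J, frames {G,M}
G: hit
M: hit
G: hit
Page faults: 6.

6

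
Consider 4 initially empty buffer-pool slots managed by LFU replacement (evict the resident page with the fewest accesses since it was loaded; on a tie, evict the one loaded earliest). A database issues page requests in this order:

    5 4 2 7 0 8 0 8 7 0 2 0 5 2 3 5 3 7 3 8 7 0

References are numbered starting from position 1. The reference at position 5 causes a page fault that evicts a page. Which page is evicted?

pos 1: 5: miss, frames (5)
pos 2: 4: miss, frames (5 4)
pos 3: 2: miss, frames (5 4 2)
pos 4: 7: miss, frames (5 4 2 7)
pos 5: 0: miss, evict 5, frames (4 2 7 0)
At position 5, page 5 is evicted.

5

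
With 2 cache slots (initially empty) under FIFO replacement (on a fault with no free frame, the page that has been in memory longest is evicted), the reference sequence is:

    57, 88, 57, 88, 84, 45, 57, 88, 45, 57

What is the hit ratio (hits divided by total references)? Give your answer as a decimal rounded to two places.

0.20

57 -> miss, frames [57]
88 -> miss, frames [57, 88]
57 -> hit
88 -> hit
84 -> miss, evict 57, frames [88, 84]
45 -> miss, evict 88, frames [84, 45]
57 -> miss, evict 84, frames [45, 57]
88 -> miss, evict 45, frames [57, 88]
45 -> miss, evict 57, frames [88, 45]
57 -> miss, evict 88, frames [45, 57]
Hits: 2 of 10 references → 2/10 = 0.2000.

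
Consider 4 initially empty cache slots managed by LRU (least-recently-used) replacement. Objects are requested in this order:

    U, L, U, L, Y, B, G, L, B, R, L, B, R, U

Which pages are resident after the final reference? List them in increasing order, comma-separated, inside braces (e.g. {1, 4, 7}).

{B, L, R, U}

U → miss, frames {U}
L → miss, frames {U,L}
U → hit
L → hit
Y → miss, frames {U,L,Y}
B → miss, frames {U,L,Y,B}
G → miss, evict U, frames {L,Y,B,G}
L → hit
B → hit
R → miss, evict Y, frames {G,L,B,R}
L → hit
B → hit
R → hit
U → miss, evict G, frames {L,B,R,U}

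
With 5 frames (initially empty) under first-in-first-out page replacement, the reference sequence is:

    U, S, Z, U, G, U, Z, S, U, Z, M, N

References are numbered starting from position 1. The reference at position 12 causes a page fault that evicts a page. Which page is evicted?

U

pos 1: U → miss, frames [U]
pos 2: S → miss, frames [U, S]
pos 3: Z → miss, frames [U, S, Z]
pos 4: U → hit
pos 5: G → miss, frames [U, S, Z, G]
pos 6: U → hit
pos 7: Z → hit
pos 8: S → hit
pos 9: U → hit
pos 10: Z → hit
pos 11: M → miss, frames [U, S, Z, G, M]
pos 12: N → miss, evict U, frames [S, Z, G, M, N]
At position 12, page U is evicted.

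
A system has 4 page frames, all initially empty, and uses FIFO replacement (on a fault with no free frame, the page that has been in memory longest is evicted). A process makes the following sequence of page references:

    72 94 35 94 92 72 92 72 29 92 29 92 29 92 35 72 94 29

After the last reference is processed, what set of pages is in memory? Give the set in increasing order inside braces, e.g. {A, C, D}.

{29, 72, 92, 94}

72 -> fault, frames (72)
94 -> fault, frames (72 94)
35 -> fault, frames (72 94 35)
94 -> hit
92 -> fault, frames (72 94 35 92)
72 -> hit
92 -> hit
72 -> hit
29 -> fault, evict 72, frames (94 35 92 29)
92 -> hit
29 -> hit
92 -> hit
29 -> hit
92 -> hit
35 -> hit
72 -> fault, evict 94, frames (35 92 29 72)
94 -> fault, evict 35, frames (92 29 72 94)
29 -> hit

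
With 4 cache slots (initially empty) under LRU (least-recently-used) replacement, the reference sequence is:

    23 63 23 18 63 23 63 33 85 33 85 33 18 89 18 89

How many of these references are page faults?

7

23: miss, frames {23}
63: miss, frames {23,63}
23: hit
18: miss, frames {63,23,18}
63: hit
23: hit
63: hit
33: miss, frames {18,23,63,33}
85: miss, evict 18, frames {23,63,33,85}
33: hit
85: hit
33: hit
18: miss, evict 23, frames {63,85,33,18}
89: miss, evict 63, frames {85,33,18,89}
18: hit
89: hit
Page faults: 7.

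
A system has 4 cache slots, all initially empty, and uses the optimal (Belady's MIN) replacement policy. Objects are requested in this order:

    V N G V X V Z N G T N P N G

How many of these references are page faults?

V → fault, frames [V]
N → fault, frames [V, N]
G → fault, frames [V, N, G]
V → hit
X → fault, frames [V, N, G, X]
V → hit
Z → fault, evict X, frames [V, N, G, Z]
N → hit
G → hit
T → fault, evict Z, frames [V, N, G, T]
N → hit
P → fault, evict T, frames [V, N, G, P]
N → hit
G → hit
Page faults: 7.

7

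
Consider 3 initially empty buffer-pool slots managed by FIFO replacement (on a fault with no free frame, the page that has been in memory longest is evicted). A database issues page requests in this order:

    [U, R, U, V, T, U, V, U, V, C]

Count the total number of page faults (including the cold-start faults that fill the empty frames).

6

U → fault, frames {U}
R → fault, frames {U,R}
U → hit
V → fault, frames {U,R,V}
T → fault, evict U, frames {R,V,T}
U → fault, evict R, frames {V,T,U}
V → hit
U → hit
V → hit
C → fault, evict V, frames {T,U,C}
Page faults: 6.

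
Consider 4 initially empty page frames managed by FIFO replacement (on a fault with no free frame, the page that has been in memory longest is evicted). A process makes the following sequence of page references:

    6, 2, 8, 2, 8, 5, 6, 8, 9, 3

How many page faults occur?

6: miss, frames {6}
2: miss, frames {6,2}
8: miss, frames {6,2,8}
2: hit
8: hit
5: miss, frames {6,2,8,5}
6: hit
8: hit
9: miss, evict 6, frames {2,8,5,9}
3: miss, evict 2, frames {8,5,9,3}
Page faults: 6.

6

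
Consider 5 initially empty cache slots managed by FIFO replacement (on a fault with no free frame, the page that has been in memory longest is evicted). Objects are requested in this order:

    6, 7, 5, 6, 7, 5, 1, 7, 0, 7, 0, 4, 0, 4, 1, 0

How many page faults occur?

6 → fault, frames [6]
7 → fault, frames [6, 7]
5 → fault, frames [6, 7, 5]
6 → hit
7 → hit
5 → hit
1 → fault, frames [6, 7, 5, 1]
7 → hit
0 → fault, frames [6, 7, 5, 1, 0]
7 → hit
0 → hit
4 → fault, evict 6, frames [7, 5, 1, 0, 4]
0 → hit
4 → hit
1 → hit
0 → hit
Page faults: 6.

6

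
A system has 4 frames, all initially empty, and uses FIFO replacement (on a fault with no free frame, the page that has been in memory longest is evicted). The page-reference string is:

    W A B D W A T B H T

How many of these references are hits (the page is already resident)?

W → miss, frames {W}
A → miss, frames {W,A}
B → miss, frames {W,A,B}
D → miss, frames {W,A,B,D}
W → hit
A → hit
T → miss, evict W, frames {A,B,D,T}
B → hit
H → miss, evict A, frames {B,D,T,H}
T → hit
Hits: 4.

4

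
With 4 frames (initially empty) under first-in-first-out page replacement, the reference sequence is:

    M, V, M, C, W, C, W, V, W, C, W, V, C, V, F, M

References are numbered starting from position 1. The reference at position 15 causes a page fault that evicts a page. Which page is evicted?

pos 1: M: fault, frames (M)
pos 2: V: fault, frames (M V)
pos 3: M: hit
pos 4: C: fault, frames (M V C)
pos 5: W: fault, frames (M V C W)
pos 6: C: hit
pos 7: W: hit
pos 8: V: hit
pos 9: W: hit
pos 10: C: hit
pos 11: W: hit
pos 12: V: hit
pos 13: C: hit
pos 14: V: hit
pos 15: F: fault, evict M, frames (V C W F)
At position 15, page M is evicted.

M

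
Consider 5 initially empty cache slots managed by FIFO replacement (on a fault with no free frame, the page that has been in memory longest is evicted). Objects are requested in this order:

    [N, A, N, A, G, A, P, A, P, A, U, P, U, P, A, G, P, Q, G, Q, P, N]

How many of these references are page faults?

N: fault, frames [N]
A: fault, frames [N, A]
N: hit
A: hit
G: fault, frames [N, A, G]
A: hit
P: fault, frames [N, A, G, P]
A: hit
P: hit
A: hit
U: fault, frames [N, A, G, P, U]
P: hit
U: hit
P: hit
A: hit
G: hit
P: hit
Q: fault, evict N, frames [A, G, P, U, Q]
G: hit
Q: hit
P: hit
N: fault, evict A, frames [G, P, U, Q, N]
Page faults: 7.

7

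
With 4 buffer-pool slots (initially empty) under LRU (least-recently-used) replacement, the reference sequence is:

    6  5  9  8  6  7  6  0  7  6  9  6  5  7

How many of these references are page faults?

6 -> fault, frames (6)
5 -> fault, frames (6 5)
9 -> fault, frames (6 5 9)
8 -> fault, frames (6 5 9 8)
6 -> hit
7 -> fault, evict 5, frames (9 8 6 7)
6 -> hit
0 -> fault, evict 9, frames (8 7 6 0)
7 -> hit
6 -> hit
9 -> fault, evict 8, frames (0 7 6 9)
6 -> hit
5 -> fault, evict 0, frames (7 9 6 5)
7 -> hit
Page faults: 8.

8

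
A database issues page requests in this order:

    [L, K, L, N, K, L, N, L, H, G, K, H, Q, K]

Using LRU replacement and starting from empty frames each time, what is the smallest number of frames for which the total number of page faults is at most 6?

5

f=1: 14 faults
f=2: 12 faults
f=3: 7 faults
f=4: 7 faults
f=5: 6 faults
f=6: 6 faults
Smallest f with faults ≤ 6 is 5.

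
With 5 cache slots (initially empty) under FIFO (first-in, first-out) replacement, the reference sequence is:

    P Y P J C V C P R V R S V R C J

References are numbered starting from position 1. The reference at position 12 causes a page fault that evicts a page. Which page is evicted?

pos 1: P → miss, frames [P]
pos 2: Y → miss, frames [P, Y]
pos 3: P → hit
pos 4: J → miss, frames [P, Y, J]
pos 5: C → miss, frames [P, Y, J, C]
pos 6: V → miss, frames [P, Y, J, C, V]
pos 7: C → hit
pos 8: P → hit
pos 9: R → miss, evict P, frames [Y, J, C, V, R]
pos 10: V → hit
pos 11: R → hit
pos 12: S → miss, evict Y, frames [J, C, V, R, S]
At position 12, page Y is evicted.

Y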